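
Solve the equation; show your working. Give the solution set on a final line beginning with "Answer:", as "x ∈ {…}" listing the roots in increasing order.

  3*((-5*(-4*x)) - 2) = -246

Step 1. [3*((-5*(-4*x)) - 2) = -246] LHS = 3·(…); ÷3 both sides. So div: (-5*(-4*x)) - 2 = -82.
Step 2. [(-5*(-4*x)) - 2 = -82] the outer -2 inverts by adding 2, so sub: -5*(-4*x) = -80.
Step 3. [-5*(-4*x) = -80] divide by the outer -5 ⇒ div: -4*x = 16.
Step 4. [-4*x = 16] leading coefficient -4: divide by -4 ⇒ div: x = -4.

Answer: x ∈ {-4}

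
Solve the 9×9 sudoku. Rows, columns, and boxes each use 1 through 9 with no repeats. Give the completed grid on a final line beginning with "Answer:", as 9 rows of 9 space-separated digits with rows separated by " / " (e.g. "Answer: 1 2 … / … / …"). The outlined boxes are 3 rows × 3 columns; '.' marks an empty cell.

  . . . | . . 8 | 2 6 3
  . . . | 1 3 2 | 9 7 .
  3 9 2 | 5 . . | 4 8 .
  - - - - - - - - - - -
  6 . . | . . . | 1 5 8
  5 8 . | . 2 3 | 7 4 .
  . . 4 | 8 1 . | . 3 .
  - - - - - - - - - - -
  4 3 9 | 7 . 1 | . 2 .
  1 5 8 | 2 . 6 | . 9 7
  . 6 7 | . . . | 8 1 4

Step 1. [r6c1∈{2,7,9}] r6c1 is the only open cell in col 1 admitting 9, so r6c1=9.
Step 2. [r3c6∈{7}] r3c6's peers cover all but 7. So r3c6=7.
Step 3. [r1c2∈{1,4,7}] r1c2 is the only open cell in col 2 admitting 1 ⇒ r1c2=1.
Step 4. [r7c7∈{5,6}] r7c7 is the only open cell in col 7 admitting 5, so r7c7=5.
Step 5. [r4c6∈{4,9}] r4c6 is the only open cell in col 6 admitting 4. So r4c6=4.
Step 6. [r4c4∈{9}] r4c4 has the single candidate 9, so r4c4=9.
Step 7. [r6c2∈{2,7}] r6c2 is the only open cell in row 6 admitting 7 ⇒ r6c2=7.
Step 8. [r1c5∈{4,9}] r1c5 is the only open cell in row 1 admitting 9, so r1c5=9.
Step 9. [r7c9∈{6}] r7c9's peers cover all but 6 ⇒ r7c9=6.
Step 10. [r6c6∈{5}] r6c6 has the single candidate 5, so r6c6=5.
Step 11. [r2c3∈{5,6}] in row 2, 6 fits only at r2c3 ⇒ r2c3=6.
Step 12. [r4c3∈{3}] nothing but 3 survives at r4c3 ⇒ r4c3=3.
Step 13. [r9c4∈{3}] r9c4 is down to just 3. So r9c4=3.
Step 14. [r8c7∈{3}] nothing but 3 survives at r8c7, so r8c7=3.
Step 15. [r7c5∈{8}] r7c5 is down to just 8, so r7c5=8.
Step 16. [r5c3∈{1}] r5c3's peers cover all but 1. So r5c3=1.
Step 17. [r9c1∈{2}] r9c1's peers cover all but 2 ⇒ r9c1=2.
Step 18. [r1c4∈{4}] r1c4 is down to just 4. So r1c4=4.
Step 19. [r9c5∈{5}] r9c5's peers cover all but 5. So r9c5=5.
Step 20. [r3c9∈{1}] only 1 remains possible at r3c9 ⇒ r3c9=1.
Step 21. [r5c9∈{9}] only 9 remains possible at r5c9. So r5c9=9.
Step 22. [r2c9∈{5}] nothing but 5 survives at r2c9 ⇒ r2c9=5.
Step 23. [r6c9∈{2}] r6c9 has the single candidate 2. So r6c9=2.
Step 24. [r2c1∈{8}] r2c1's peers cover all but 8. So r2c1=8.
Step 25. [r9c6∈{9}] only 9 remains possible at r9c6 ⇒ r9c6=9.
Step 26. [r5c4∈{6}] r5c4 has the single candidate 6, so r5c4=6.
Step 27. [r4c5∈{7}] r4c5 has the single candidate 7, so r4c5=7.
Step 28. [r3c5∈{6}] r3c5 is down to just 6, so r3c5=6.
Step 29. [r4c2∈{2}] only 2 remains possible at r4c2. So r4c2=2.
Step 30. [r8c5∈{4}] r8c5's peers cover all but 4. So r8c5=4.
Step 31. [r6c7∈{6}] r6c7 has the single candidate 6 ⇒ r6c7=6.
Step 32. [r2c2∈{4}] nothing but 4 survives at r2c2, so r2c2=4.
Step 33. [r1c1∈{7}] nothing but 7 survives at r1c1. So r1c1=7.
Step 34. [r1c3∈{5}] nothing but 5 survives at r1c3, so r1c3=5.

Answer: 7 1 5 4 9 8 2 6 3 / 8 4 6 1 3 2 9 7 5 / 3 9 2 5 6 7 4 8 1 / 6 2 3 9 7 4 1 5 8 / 5 8 1 6 2 3 7 4 9 / 9 7 4 8 1 5 6 3 2 / 4 3 9 7 8 1 5 2 6 / 1 5 8 2 4 6 3 9 7 / 2 6 7 3 5 9 8 1 4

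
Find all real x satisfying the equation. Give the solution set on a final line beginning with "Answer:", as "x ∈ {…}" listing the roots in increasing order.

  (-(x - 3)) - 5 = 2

Step 1. [(-(x - 3)) - 5 = 2] 5 comes off first (add 5), so sub: -(x - 3) = 7.
Step 2. [-(x - 3) = 7] LHS negated; negate both sides. So neg: x - 3 = -7.
Step 3. [x - 3 = -7] add 3: x sits inside (… - 3), so sub: x = -4.

Answer: x ∈ {-4}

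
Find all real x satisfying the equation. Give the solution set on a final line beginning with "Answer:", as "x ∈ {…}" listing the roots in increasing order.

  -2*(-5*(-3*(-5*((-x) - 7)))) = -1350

Step 1. [-2*(-5*(-3*(-5*((-x) - 7)))) = -1350] -2·(inner) — divide through by -2, so div: -5*(-3*(-5*((-x) - 7))) = 675.
Step 2. [-5*(-3*(-5*((-x) - 7))) = 675] divide by the outer -5. So div: -3*(-5*((-x) - 7)) = -135.
Step 3. [-3*(-5*((-x) - 7)) = -135] LHS = -3·(…); ÷-3 both sides ⇒ div: -5*((-x) - 7) = 45.
Step 4. [-5*((-x) - 7) = 45] divide by the outer -5 ⇒ div: (-x) - 7 = -9.
Step 5. [(-x) - 7 = -9] the outer -7 inverts by adding 7. So sub: -x = -2.
Step 6. [-x = -2] flip signs both sides, so neg: x = 2.

Answer: x ∈ {2}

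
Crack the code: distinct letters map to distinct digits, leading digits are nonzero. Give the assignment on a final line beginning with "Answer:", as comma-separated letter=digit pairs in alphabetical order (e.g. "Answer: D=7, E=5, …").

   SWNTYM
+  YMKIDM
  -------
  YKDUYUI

Step 1. [col 1: M + M ≡ I (mod 10)] column 1 (M + M ≡ I (mod 10), carry-in 0) doesn't pin I yet; pick I=2 and continue, so I=2.
Step 2. [Y] Y is the leading digit of a 7-digit sum of two 6-digit numbers; the final carry is exactly 1. So Y=1.
Step 3. [col 1: M + M ≡ I (mod 10)] column 1 reads M+M+carry(0)=I with I=2; with digits 1,2 already taken and all letters distinct, the only value for M is 6, so M=6.
Step 4. [col 2: Y + D ≡ U (mod 10)] column 2 (Y + D ≡ U (mod 10), carry-in 1) doesn't pin U yet; pick U=5 and continue, so U=5.
Step 5. [col 2: Y + D ≡ U (mod 10)] in column 2 we have Y+D≡U with carry-in 1; given Y=1, U=5 and digits 1,2,5,6 already taken and all letters distinct, that pins D to 3, so D=3.
Step 6. [col 3: T + I ≡ Y (mod 10)] column 3: given I=2, Y=1, carry-in 0, and digits 1,2,3,5,6 already taken and all letters distinct, T+I≡Y (mod 10) forces T=9, so T=9.
Step 7. [col 4: N + K ≡ U (mod 10)] no forcing yet in column 4 (carry-in 1); K=0 is free and consistent — try it. So K=0.
Step 8. [col 4: N + K ≡ U (mod 10)] from column 4 (K=0, U=5, carry-in 1, digits 0,1,2,3,5,6,9 already taken and all letters distinct): N must equal 4, so N=4.
Step 9. [col 5: W + M ≡ D (mod 10)] column 5: given M=6, D=3, carry-in 0, and digits 0,1,2,3,4,5,6,9 already taken and all letters distinct, W+M≡D (mod 10) forces W=7, so W=7.
Step 10. [col 6: S + Y ≡ K (mod 10)] column 6 reads S+Y+carry(1)=K with Y=1, K=0; with digits 0,1,2,3,4,5,6,7,9 already taken and all letters distinct, the only value for S is 8. So S=8.

Answer: D=3, I=2, K=0, M=6, N=4, S=8, T=9, U=5, W=7, Y=1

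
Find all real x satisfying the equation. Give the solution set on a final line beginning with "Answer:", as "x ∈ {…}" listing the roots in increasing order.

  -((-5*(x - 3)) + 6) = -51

Step 1. [-((-5*(x - 3)) + 6) = -51] flip signs both sides ⇒ neg: (-5*(x - 3)) + 6 = 51.
Step 2. [(-5*(x - 3)) + 6 = 51] subtract 6: x sits inside (… + 6), so sub: -5*(x - 3) = 45.
Step 3. [-5*(x - 3) = 45] -5·(inner) — divide through by -5. So div: x - 3 = -9.
Step 4. [x - 3 = -9] add 3: x sits inside (… - 3) ⇒ sub: x = -6.

Answer: x ∈ {-6}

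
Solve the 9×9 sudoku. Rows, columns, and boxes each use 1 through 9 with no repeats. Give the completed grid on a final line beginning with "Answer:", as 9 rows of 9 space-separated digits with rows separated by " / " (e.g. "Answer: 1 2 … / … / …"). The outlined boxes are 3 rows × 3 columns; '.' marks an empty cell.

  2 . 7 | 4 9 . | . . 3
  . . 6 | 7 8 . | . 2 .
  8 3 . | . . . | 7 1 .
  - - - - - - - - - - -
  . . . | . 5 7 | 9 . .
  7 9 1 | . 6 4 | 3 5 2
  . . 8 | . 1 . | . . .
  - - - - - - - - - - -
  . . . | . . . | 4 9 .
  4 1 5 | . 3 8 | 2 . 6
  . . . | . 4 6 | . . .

Step 1. [r2c7∈{5}] nothing but 5 survives at r2c7, so r2c7=5.
Step 2. [r6c7∈{6}] r6c7 is down to just 6, so r6c7=6.
Step 3. [r2c2∈{4}] r2c2's peers cover all but 4 ⇒ r2c2=4.
Step 4. [r8c8∈{7}] nothing but 7 survives at r8c8, so r8c8=7.
Step 5. [r9c7∈{1,8}] 1 has one home in col 7: r9c7. So r9c7=1.
Step 6. [r4c3∈{2,3,4}] 4 has one home in col 3: r4c3, so r4c3=4.
Step 7. [r4c8∈{8}] r4c8's peers cover all but 8 ⇒ r4c8=8.
Step 8. [r3c5∈{2}] only 2 remains possible at r3c5, so r3c5=2.
Step 9. [r3c3∈{9}] r3c3 has the single candidate 9, so r3c3=9.
Step 10. [r7c4∈{1,2,5}] in col 4, 1 fits only at r7c4, so r7c4=1.
Step 11. [r3c6∈{5}] only 5 remains possible at r3c6, so r3c6=5.
Step 12. [r7c6∈{2}] only 2 remains possible at r7c6 ⇒ r7c6=2.
Step 13. [r7c3∈{3}] r7c3 is down to just 3. So r7c3=3.
Step 14. [r9c2∈{2,7,8}] 7 has one home in row 9: r9c2 ⇒ r9c2=7.
Step 15. [r7c1∈{6}] nothing but 6 survives at r7c1. So r7c1=6.
Step 16. [r9c9∈{5,8}] r9c9 is the only open cell in row 9 admitting 8, so r9c9=8.
Step 17. [r8c4∈{9}] r8c4's peers cover all but 9. So r8c4=9.
Step 18. [r2c6∈{1,3}] 3 has one home in row 2: r2c6. So r2c6=3.
Step 19. [r6c1∈{3,5}] in col 1, 5 fits only at r6c1, so r6c1=5.
Step 20. [r6c4∈{2,3}] row 6 places 3 nowhere but r6c4. So r6c4=3.
Step 21. [r6c2∈{2}] r6c2 is down to just 2 ⇒ r6c2=2.
Step 22. [r6c9∈{4,7}] 7 has one home in row 6: r6c9 ⇒ r6c9=7.
Step 23. [r4c9∈{1}] r4c9's peers cover all but 1. So r4c9=1.
Step 24. [r1c8∈{6}] nothing but 6 survives at r1c8. So r1c8=6.
Step 25. [r3c4∈{6}] nothing but 6 survives at r3c4, so r3c4=6.
Step 26. [r4c2∈{6}] r4c2 is down to just 6. So r4c2=6.
Step 27. [r9c4∈{5}] only 5 remains possible at r9c4 ⇒ r9c4=5.
Step 28. [r4c1∈{3}] nothing but 3 survives at r4c1. So r4c1=3.
Step 29. [r2c9∈{9}] only 9 remains possible at r2c9. So r2c9=9.
Step 30. [r9c1∈{9}] r9c1 has the single candidate 9. So r9c1=9.
Step 31. [r6c8∈{4}] r6c8 is down to just 4, so r6c8=4.
Step 32. [r1c2∈{5}] nothing but 5 survives at r1c2, so r1c2=5.
Step 33. [r3c9∈{4}] nothing but 4 survives at r3c9, so r3c9=4.
Step 34. [r1c7∈{8}] only 8 remains possible at r1c7 ⇒ r1c7=8.
Step 35. [r7c2∈{8}] only 8 remains possible at r7c2. So r7c2=8.
Step 36. [r7c5∈{7}] r7c5 is down to just 7 ⇒ r7c5=7.
Step 37. [r5c4∈{8}] only 8 remains possible at r5c4. So r5c4=8.
Step 38. [r9c8∈{3}] nothing but 3 survives at r9c8. So r9c8=3.
Step 39. [r1c6∈{1}] r1c6's peers cover all but 1. So r1c6=1.
Step 40. [r7c9∈{5}] only 5 remains possible at r7c9 ⇒ r7c9=5.
Step 41. [r9c3∈{2}] r9c3's peers cover all but 2. So r9c3=2.
Step 42. [r4c4∈{2}] r4c4 is down to just 2 ⇒ r4c4=2.
Step 43. [r6c6∈{9}] r6c6's peers cover all but 9. So r6c6=9.
Step 44. [r2c1∈{1}] only 1 remains possible at r2c1, so r2c1=1.

Answer: 2 5 7 4 9 1 8 6 3 / 1 4 6 7 8 3 5 2 9 / 8 3 9 6 2 5 7 1 4 / 3 6 4 2 5 7 9 8 1 / 7 9 1 8 6 4 3 5 2 / 5 2 8 3 1 9 6 4 7 / 6 8 3 1 7 2 4 9 5 / 4 1 5 9 3 8 2 7 6 / 9 7 2 5 4 6 1 3 8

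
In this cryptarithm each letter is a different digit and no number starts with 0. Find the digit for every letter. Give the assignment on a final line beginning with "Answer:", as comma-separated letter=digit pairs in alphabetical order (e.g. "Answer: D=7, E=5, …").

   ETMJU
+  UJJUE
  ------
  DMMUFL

Step 1. [col 1: U + E ≡ L (mod 10)] column 1 (U + E ≡ L (mod 10), carry-in 0) doesn't pin E yet; pick E=2 and continue, so E=2.
Step 2. [col 1: U + E ≡ L (mod 10)] no forcing yet in column 1 (carry-in 0); U=7 is free and consistent — try it ⇒ U=7.
Step 3. [D] D is the leading digit of a 6-digit sum of two 5-digit numbers; the final carry is exactly 1 ⇒ D=1.
Step 4. [col 1: U + E ≡ L (mod 10)] in column 1 we have U+E≡L with carry-in 0; given U=7, E=2 and digits 1,2,7 already taken and all letters distinct, that pins L to 9 ⇒ L=9.
Step 5. [col 2: J + U ≡ F (mod 10)] column 2 (J + U ≡ F (mod 10), carry-in 0) doesn't pin J yet; pick J=6 and continue, so J=6.
Step 6. [col 2: J + U ≡ F (mod 10)] column 2: given J=6, U=7, carry-in 0, and digits 1,2,6,7,9 already taken and all letters distinct, J+U≡F (mod 10) forces F=3. So F=3.
Step 7. [col 3: M + J ≡ U (mod 10)] in column 3 we have M+J≡U with carry-in 1; given J=6, U=7 and digits 1,2,3,6,7,9 already taken and all letters distinct, that pins M to 0. So M=0.
Step 8. [col 4: T + J ≡ M (mod 10)] from column 4 (J=6, M=0, carry-in 0, digits 0,1,2,3,6,7,9 already taken and all letters distinct): T must equal 4. So T=4.

Answer: D=1, E=2, F=3, J=6, L=9, M=0, T=4, U=7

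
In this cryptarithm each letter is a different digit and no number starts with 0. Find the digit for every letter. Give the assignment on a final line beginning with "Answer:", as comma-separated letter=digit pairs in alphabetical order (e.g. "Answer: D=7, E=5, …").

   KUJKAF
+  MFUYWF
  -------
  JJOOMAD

Step 1. [col 1: F + F ≡ D (mod 10)] no forcing yet in column 1 (carry-in 0); F=2 is free and consistent — try it. So F=2.
Step 2. [J] adding two 6-digit numbers gives at most 6+1 digits, and here it does — J is that final carry and must be 1. So J=1.
Step 3. [col 1: F + F ≡ D (mod 10)] column 1 reads F+F+carry(0)=D with F=2; with digits 1,2 already taken and all letters distinct, the only value for D is 4, so D=4.
Step 4. [col 2: A + W ≡ A (mod 10)] in column 2 we have A+W≡A with carry-in 0; given nothing yet and digits 1,2,4 already taken and all letters distinct, that pins W to 0. So W=0.
Step 5. [col 2: A + W ≡ A (mod 10)] column 2 (A + W ≡ A (mod 10), carry-in 0) doesn't pin A yet; pick A=6 and continue, so A=6.
Step 6. [col 3: K + Y ≡ M (mod 10)] column 3 (K + Y ≡ M (mod 10), carry-in 0) doesn't pin M yet; pick M=3 and continue, so M=3.
Step 7. [col 3: K + Y ≡ M (mod 10)] Y=5 is one option consistent with column 3 (K + Y ≡ M (mod 10), carry-in 0) — take it. So Y=5.
Step 8. [col 3: K + Y ≡ M (mod 10)] in column 3 we have K+Y≡M with carry-in 0; given Y=5, M=3 and digits 0,1,2,3,4,5,6 already taken and all letters distinct, that pins K to 8. So K=8.
Step 9. [col 4: J + U ≡ O (mod 10)] in column 4 we have J+U≡O with carry-in 1; given J=1 and digits 0,1,2,3,4,5,6,8 already taken and all letters distinct, that pins O to 9, so O=9.
Step 10. [col 4: J + U ≡ O (mod 10)] from column 4 (J=1, O=9, carry-in 1, digits 0,1,2,3,4,5,6,8,9 already taken and all letters distinct): U must equal 7. So U=7.

Answer: A=6, D=4, F=2, J=1, K=8, M=3, O=9, U=7, W=0, Y=5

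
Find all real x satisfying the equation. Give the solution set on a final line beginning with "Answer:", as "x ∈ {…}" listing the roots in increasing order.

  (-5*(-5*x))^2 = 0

Step 1. [(-5*(-5*x))^2 = 0] √ both sides: 0 ≥ 0 gives two branches ⇒ sqrt: -5*(-5*x) = 0.
Step 2. [-5*(-5*x) = 0] leading coefficient -5: divide by -5 ⇒ div: -5*x = 0.
Step 3. [-5*x = 0] leading coefficient -5: divide by -5, so div: x = 0.

Answer: x ∈ {0}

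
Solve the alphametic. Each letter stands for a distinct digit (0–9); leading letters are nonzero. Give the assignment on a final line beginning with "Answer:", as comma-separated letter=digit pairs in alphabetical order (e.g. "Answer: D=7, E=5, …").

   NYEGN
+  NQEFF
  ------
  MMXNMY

Step 1. [col 1: N + F ≡ Y (mod 10)] N=5 is one option consistent with column 1 (N + F ≡ Y (mod 10), carry-in 0) — take it ⇒ N=5.
Step 2. [col 1: N + F ≡ Y (mod 10)] Y=3 is one option consistent with column 1 (N + F ≡ Y (mod 10), carry-in 0) — take it. So Y=3.
Step 3. [col 1: N + F ≡ Y (mod 10)] in column 1 we have N+F≡Y with carry-in 0; given N=5, Y=3 and digits 3,5 already taken and all letters distinct, that pins F to 8. So F=8.
Step 4. [col 2: G + F ≡ M (mod 10)] G=2 is one option consistent with column 2 (G + F ≡ M (mod 10), carry-in 1) — take it, so G=2.
Step 5. [col 2: G + F ≡ M (mod 10)] in column 2 we have G+F≡M with carry-in 1; given G=2, F=8 and digits 2,3,5,8 already taken and all letters distinct, that pins M to 1. So M=1.
Step 6. [col 3: E + E ≡ N (mod 10)] from column 3 (N=5, carry-in 1, digits 1,2,3,5,8 already taken and all letters distinct): E must equal 7, so E=7.
Step 7. [col 4: Y + Q ≡ X (mod 10)] X=0 is one option consistent with column 4 (Y + Q ≡ X (mod 10), carry-in 1) — take it, so X=0.
Step 8. [col 4: Y + Q ≡ X (mod 10)] column 4: given Y=3, X=0, carry-in 1, and digits 0,1,2,3,5,7,8 already taken and all letters distinct, Y+Q≡X (mod 10) forces Q=6 ⇒ Q=6.

Answer: E=7, F=8, G=2, M=1, N=5, Q=6, X=0, Y=3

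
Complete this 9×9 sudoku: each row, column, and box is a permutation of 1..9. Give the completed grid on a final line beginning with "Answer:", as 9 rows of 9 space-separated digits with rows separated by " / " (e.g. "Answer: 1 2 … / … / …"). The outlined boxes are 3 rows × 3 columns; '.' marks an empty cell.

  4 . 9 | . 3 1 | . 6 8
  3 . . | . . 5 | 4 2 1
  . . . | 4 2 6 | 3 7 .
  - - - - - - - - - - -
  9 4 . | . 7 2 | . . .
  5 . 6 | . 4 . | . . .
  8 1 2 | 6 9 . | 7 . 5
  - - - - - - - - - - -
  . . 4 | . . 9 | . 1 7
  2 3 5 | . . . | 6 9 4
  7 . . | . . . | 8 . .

Step 1. [r7c4∈{2,3,5,8}] row 7 places 3 nowhere but r7c4. So r7c4=3.
Step 2. [r2c5∈{8}] only 8 remains possible at r2c5 ⇒ r2c5=8.
Step 3. [r9c8∈{3,5}] r9c8 is the only open cell in col 8 admitting 5 ⇒ r9c8=5.
Step 4. [r2c2∈{6,7}] 6 has one home in row 2: r2c2. So r2c2=6.
Step 5. [r9c3∈{1}] r9c3's peers cover all but 1 ⇒ r9c3=1.
Step 6. [r5c7∈{1,2,9}] in col 7, 9 fits only at r5c7, so r5c7=9.
Step 7. [r5c4∈{1,8}] r5c4 is the only open cell in row 5 admitting 1 ⇒ r5c4=1.
Step 8. [r9c9∈{2,3}] across row 9, 3 lands solely at r9c9, so r9c9=3.
Step 9. [r1c4∈{7}] only 7 remains possible at r1c4 ⇒ r1c4=7.
Step 10. [r6c6∈{3}] r6c6's peers cover all but 3 ⇒ r6c6=3.
Step 11. [r5c6∈{8}] r5c6 is down to just 8 ⇒ r5c6=8.
Step 12. [r3c2∈{5,8}] across row 3, 5 lands solely at r3c2, so r3c2=5.
Step 13. [r4c3∈{3}] nothing but 3 survives at r4c3 ⇒ r4c3=3.
Step 14. [r7c5∈{5,6}] across row 7, 5 lands solely at r7c5 ⇒ r7c5=5.
Step 15. [r3c9∈{9}] r3c9 is down to just 9. So r3c9=9.
Step 16. [r8c4∈{8}] only 8 remains possible at r8c4. So r8c4=8.
Step 17. [r7c1∈{6}] only 6 remains possible at r7c1 ⇒ r7c1=6.
Step 18. [r3c3∈{8}] r3c3 has the single candidate 8, so r3c3=8.
Step 19. [r4c7∈{1}] nothing but 1 survives at r4c7 ⇒ r4c7=1.
Step 20. [r2c3∈{7}] only 7 remains possible at r2c3. So r2c3=7.
Step 21. [r4c9∈{6}] nothing but 6 survives at r4c9, so r4c9=6.
Step 22. [r5c9∈{2}] only 2 remains possible at r5c9. So r5c9=2.
Step 23. [r8c5∈{1}] r8c5 is down to just 1. So r8c5=1.
Step 24. [r1c2∈{2}] r1c2 has the single candidate 2. So r1c2=2.
Step 25. [r1c7∈{5}] r1c7's peers cover all but 5, so r1c7=5.
Step 26. [r7c2∈{8}] only 8 remains possible at r7c2 ⇒ r7c2=8.
Step 27. [r9c5∈{6}] r9c5 has the single candidate 6. So r9c5=6.
Step 28. [r9c4∈{2}] r9c4 is down to just 2. So r9c4=2.
Step 29. [r9c6∈{4}] r9c6 has the single candidate 4 ⇒ r9c6=4.
Step 30. [r2c4∈{9}] r2c4's peers cover all but 9. So r2c4=9.
Step 31. [r3c1∈{1}] r3c1 is down to just 1, so r3c1=1.
Step 32. [r9c2∈{9}] r9c2 is down to just 9. So r9c2=9.
Step 33. [r8c6∈{7}] nothing but 7 survives at r8c6. So r8c6=7.
Step 34. [r5c2∈{7}] r5c2 is down to just 7 ⇒ r5c2=7.
Step 35. [r6c8∈{4}] r6c8's peers cover all but 4 ⇒ r6c8=4.
Step 36. [r4c4∈{5}] only 5 remains possible at r4c4. So r4c4=5.
Step 37. [r7c7∈{2}] r7c7 has the single candidate 2. So r7c7=2.
Step 38. [r4c8∈{8}] r4c8 is down to just 8 ⇒ r4c8=8.
Step 39. [r5c8∈{3}] r5c8 is down to just 3 ⇒ r5c8=3.

Answer: 4 2 9 7 3 1 5 6 8 / 3 6 7 9 8 5 4 2 1 / 1 5 8 4 2 6 3 7 9 / 9 4 3 5 7 2 1 8 6 / 5 7 6 1 4 8 9 3 2 / 8 1 2 6 9 3 7 4 5 / 6 8 4 3 5 9 2 1 7 / 2 3 5 8 1 7 6 9 4 / 7 9 1 2 6 4 8 5 3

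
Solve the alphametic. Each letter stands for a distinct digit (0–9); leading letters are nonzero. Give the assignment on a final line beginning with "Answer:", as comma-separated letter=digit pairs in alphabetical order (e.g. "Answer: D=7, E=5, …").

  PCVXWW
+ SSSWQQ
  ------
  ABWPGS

Step 1. [col 1: W + Q ≡ S (mod 10)] no forcing yet in column 1 (carry-in 0); S=1 is free and consistent — try it. So S=1.
Step 2. [col 1: W + Q ≡ S (mod 10)] no forcing yet in column 1 (carry-in 0); W=4 is free and consistent — try it, so W=4.
Step 3. [col 1: W + Q ≡ S (mod 10)] from column 1 (W=4, S=1, carry-in 0, digits 1,4 already taken and all letters distinct): Q must equal 7, so Q=7.
Step 4. [col 2: W + Q ≡ G (mod 10)] column 2 reads W+Q+carry(1)=G with W=4, Q=7; with digits 1,4,7 already taken and all letters distinct, the only value for G is 2. So G=2.
Step 5. [col 3: X + W ≡ P (mod 10)] several values work for P in column 3 (X + W ≡ P (mod 10), carry-in 1); try P=5 ⇒ P=5.
Step 6. [col 3: X + W ≡ P (mod 10)] column 3 reads X+W+carry(1)=P with W=4, P=5; with digits 1,2,4,5,7 already taken and all letters distinct, the only value for X is 0. So X=0.
Step 7. [col 4: V + S ≡ W (mod 10)] in column 4 we have V+S≡W with carry-in 0; given S=1, W=4 and digits 0,1,2,4,5,7 already taken and all letters distinct, that pins V to 3. So V=3.
Step 8. [col 5: C + S ≡ B (mod 10)] from column 5 (S=1, carry-in 0, digits 0,1,2,3,4,5,7 already taken and all letters distinct): B must equal 9. So B=9.
Step 9. [col 5: C + S ≡ B (mod 10)] from column 5 (S=1, B=9, carry-in 0, digits 0,1,2,3,4,5,7,9 already taken and all letters distinct): C must equal 8, so C=8.
Step 10. [col 6: P + S ≡ A (mod 10)] in column 6 we have P+S≡A with carry-in 0; given P=5, S=1 and digits 0,1,2,3,4,5,7,8,9 already taken and all letters distinct, that pins A to 6, so A=6.

Answer: A=6, B=9, C=8, G=2, P=5, Q=7, S=1, V=3, W=4, X=0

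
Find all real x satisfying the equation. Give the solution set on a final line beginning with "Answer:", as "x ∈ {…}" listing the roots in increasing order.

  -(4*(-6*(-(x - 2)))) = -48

Step 1. [-(4*(-6*(-(x - 2)))) = -48] LHS negated; negate both sides. So neg: 4*(-6*(-(x - 2))) = 48.
Step 2. [4*(-6*(-(x - 2))) = 48] 4·(inner) — divide through by 4, so div: -6*(-(x - 2)) = 12.
Step 3. [-6*(-(x - 2)) = 12] -6·(inner) — divide through by -6 ⇒ div: -(x - 2) = -2.
Step 4. [-(x - 2) = -2] leading − — multiply by −1 ⇒ neg: x - 2 = 2.
Step 5. [x - 2 = 2] -2 is outermost — add 2 both sides ⇒ sub: x = 4.

Answer: x ∈ {4}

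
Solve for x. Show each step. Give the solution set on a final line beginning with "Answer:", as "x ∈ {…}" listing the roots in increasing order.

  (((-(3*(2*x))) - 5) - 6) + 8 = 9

Step 1. [(((-(3*(2*x))) - 5) - 6) + 8 = 9] 8 comes off first (subtract 8). So sub: ((-(3*(2*x))) - 5) - 6 = 1.
Step 2. [((-(3*(2*x))) - 5) - 6 = 1] peel the -6: add 6 from each side ⇒ sub: (-(3*(2*x))) - 5 = 7.
Step 3. [(-(3*(2*x))) - 5 = 7] the outer -5 inverts by adding 5, so sub: -(3*(2*x)) = 12.
Step 4. [-(3*(2*x)) = 12] LHS negated; negate both sides ⇒ neg: 3*(2*x) = -12.
Step 5. [3*(2*x) = -12] leading coefficient 3: divide by 3. So div: 2*x = -4.
Step 6. [2*x = -4] 2 out front; divide by 2, so div: x = -2.

Answer: x ∈ {-2}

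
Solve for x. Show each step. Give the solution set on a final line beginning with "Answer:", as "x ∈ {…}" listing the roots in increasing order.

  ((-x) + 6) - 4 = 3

Step 1. [((-x) + 6) - 4 = 3] add 4: x sits inside (… - 4). So sub: (-x) + 6 = 7.
Step 2. [(-x) + 6 = 7] +6 is outermost — subtract 6 both sides. So sub: -x = 1.
Step 3. [-x = 1] flip signs both sides. So neg: x = -1.

Answer: x ∈ {-1}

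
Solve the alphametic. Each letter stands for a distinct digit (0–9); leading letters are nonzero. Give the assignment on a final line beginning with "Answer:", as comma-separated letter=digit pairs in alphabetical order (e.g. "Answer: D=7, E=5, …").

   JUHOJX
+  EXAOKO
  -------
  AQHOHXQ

Step 1. [col 1: X + O ≡ Q (mod 10)] no forcing yet in column 1 (carry-in 0); X=3 is free and consistent — try it, so X=3.
Step 2. [col 1: X + O ≡ Q (mod 10)] several values work for Q in column 1 (X + O ≡ Q (mod 10), carry-in 0); try Q=0 ⇒ Q=0.
Step 3. [col 1: X + O ≡ Q (mod 10)] in column 1 we have X+O≡Q with carry-in 0; given X=3, Q=0 and digits 0,3 already taken and all letters distinct, that pins O to 7 ⇒ O=7.
Step 4. [col 2: J + K ≡ X (mod 10)] column 2 (J + K ≡ X (mod 10), carry-in 1) doesn't pin K yet; pick K=8 and continue, so K=8.
Step 5. [A] adding two 6-digit numbers gives at most 6+1 digits, and here it does — A is that final carry and must be 1 ⇒ A=1.
Step 6. [col 2: J + K ≡ X (mod 10)] column 2: given K=8, X=3, carry-in 1, and digits 0,1,3,7,8 already taken and all letters distinct, J+K≡X (mod 10) forces J=4, so J=4.
Step 7. [col 3: O + O ≡ H (mod 10)] column 3 reads O+O+carry(1)=H with O=7; with digits 0,1,3,4,7,8 already taken and all letters distinct, the only value for H is 5. So H=5.
Step 8. [col 5: U + X ≡ H (mod 10)] in column 5 we have U+X≡H with carry-in 0; given X=3, H=5 and digits 0,1,3,4,5,7,8 already taken and all letters distinct, that pins U to 2 ⇒ U=2.
Step 9. [col 6: J + E ≡ Q (mod 10)] column 6: given J=4, Q=0, carry-in 0, and digits 0,1,2,3,4,5,7,8 already taken and all letters distinct, J+E≡Q (mod 10) forces E=6 ⇒ E=6.

Answer: A=1, E=6, H=5, J=4, K=8, O=7, Q=0, U=2, X=3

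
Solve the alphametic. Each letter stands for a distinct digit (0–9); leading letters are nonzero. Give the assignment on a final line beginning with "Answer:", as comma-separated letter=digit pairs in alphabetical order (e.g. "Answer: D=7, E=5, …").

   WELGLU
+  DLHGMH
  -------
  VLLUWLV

Step 1. [col 1: U + H ≡ V (mod 10)] several values work for H in column 1 (U + H ≡ V (mod 10), carry-in 0); try H=4. So H=4.
Step 2. [col 1: U + H ≡ V (mod 10)] column 1 (U + H ≡ V (mod 10), carry-in 0) doesn't pin U yet; pick U=7 and continue ⇒ U=7.
Step 3. [col 1: U + H ≡ V (mod 10)] column 1 reads U+H+carry(0)=V with U=7, H=4; with digits 4,7 already taken and all letters distinct, the only value for V is 1, so V=1.
Step 4. [col 2: L + M ≡ L (mod 10)] column 2: given nothing yet, carry-in 1, and digits 1,4,7 already taken and all letters distinct, L+M≡L (mod 10) forces M=9, so M=9.
Step 5. [col 2: L + M ≡ L (mod 10)] column 2 (L + M ≡ L (mod 10), carry-in 1) doesn't pin L yet; pick L=3 and continue ⇒ L=3.
Step 6. [col 3: G + G ≡ W (mod 10)] column 3: given nothing yet, carry-in 1, and digits 1,3,4,7,9 already taken and all letters distinct, G+G≡W (mod 10) forces G=2. So G=2.
Step 7. [col 3: G + G ≡ W (mod 10)] column 3: given G=2, carry-in 1, and digits 1,2,3,4,7,9 already taken and all letters distinct, G+G≡W (mod 10) forces W=5 ⇒ W=5.
Step 8. [col 5: E + L ≡ L (mod 10)] column 5: given L=3, carry-in 0, and digits 1,2,3,4,5,7,9 already taken and all letters distinct, E+L≡L (mod 10) forces E=0 ⇒ E=0.
Step 9. [col 6: W + D ≡ L (mod 10)] from column 6 (W=5, L=3, carry-in 0, digits 0,1,2,3,4,5,7,9 already taken and all letters distinct): D must equal 8 ⇒ D=8.

Answer: D=8, E=0, G=2, H=4, L=3, M=9, U=7, V=1, W=5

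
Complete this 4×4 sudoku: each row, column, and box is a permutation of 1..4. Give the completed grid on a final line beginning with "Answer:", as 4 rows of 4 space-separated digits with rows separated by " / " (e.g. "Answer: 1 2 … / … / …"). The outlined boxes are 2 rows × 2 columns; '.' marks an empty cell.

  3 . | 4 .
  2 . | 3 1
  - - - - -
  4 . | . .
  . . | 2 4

Step 1. [r4c2∈{1,3}] r4c2 is the only open cell in row 4 admitting 3 ⇒ r4c2=3.
Step 2. [r3c2∈{1,2}] in row 3, 2 fits only at r3c2, so r3c2=2.
Step 3. [r1c4∈{2}] r1c4's peers cover all but 2, so r1c4=2.
Step 4. [r3c3∈{1}] r3c3's peers cover all but 1. So r3c3=1.
Step 5. [r3c4∈{3}] only 3 remains possible at r3c4. So r3c4=3.
Step 6. [r2c2∈{4}] r2c2 has the single candidate 4. So r2c2=4.
Step 7. [r4c1∈{1}] r4c1 has the single candidate 1, so r4c1=1.
Step 8. [r1c2∈{1}] only 1 remains possible at r1c2. So r1c2=1.

Answer: 3 1 4 2 / 2 4 3 1 / 4 2 1 3 / 1 3 2 4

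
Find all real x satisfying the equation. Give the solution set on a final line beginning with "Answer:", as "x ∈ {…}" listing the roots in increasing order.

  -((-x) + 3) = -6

Step 1. [-((-x) + 3) = -6] leading − — multiply by −1. So neg: (-x) + 3 = 6.
Step 2. [(-x) + 3 = 6] subtract 3: x sits inside (… + 3), so sub: -x = 3.
Step 3. [-x = 3] flip signs both sides, so neg: x = -3.

Answer: x ∈ {-3}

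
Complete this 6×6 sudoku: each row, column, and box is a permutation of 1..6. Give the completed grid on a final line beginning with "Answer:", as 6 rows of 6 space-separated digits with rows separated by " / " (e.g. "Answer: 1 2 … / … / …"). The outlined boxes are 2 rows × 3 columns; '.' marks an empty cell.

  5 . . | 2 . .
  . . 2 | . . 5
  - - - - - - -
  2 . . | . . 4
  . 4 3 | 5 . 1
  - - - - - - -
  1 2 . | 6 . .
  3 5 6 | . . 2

Step 1. [r2c1∈{4,6}] 4 has one home in col 1: r2c1 ⇒ r2c1=4.
Step 2. [r1c5∈{1,3,4,6}] in row 1, 4 fits only at r1c5. So r1c5=4.
Step 3. [r1c3∈{1}] nothing but 1 survives at r1c3, so r1c3=1.
Step 4. [r1c6∈{3,6}] in col 6, 6 fits only at r1c6 ⇒ r1c6=6.
Step 5. [r4c1∈{6}] r4c1's peers cover all but 6. So r4c1=6.
Step 6. [r6c5∈{1}] r6c5 has the single candidate 1. So r6c5=1.
Step 7. [r2c5∈{3}] r2c5 has the single candidate 3 ⇒ r2c5=3.
Step 8. [r2c2∈{6}] only 6 remains possible at r2c2, so r2c2=6.
Step 9. [r2c4∈{1}] only 1 remains possible at r2c4. So r2c4=1.
Step 10. [r3c2∈{1}] nothing but 1 survives at r3c2 ⇒ r3c2=1.
Step 11. [r5c3∈{4}] r5c3 has the single candidate 4, so r5c3=4.
Step 12. [r5c6∈{3}] only 3 remains possible at r5c6, so r5c6=3.
Step 13. [r1c2∈{3}] r1c2 has the single candidate 3. So r1c2=3.
Step 14. [r3c3∈{5}] r3c3's peers cover all but 5. So r3c3=5.
Step 15. [r6c4∈{4}] r6c4 has the single candidate 4. So r6c4=4.
Step 16. [r3c4∈{3}] only 3 remains possible at r3c4. So r3c4=3.
Step 17. [r3c5∈{6}] nothing but 6 survives at r3c5 ⇒ r3c5=6.
Step 18. [r5c5∈{5}] r5c5's peers cover all but 5. So r5c5=5.
Step 19. [r4c5∈{2}] nothing but 2 survives at r4c5. So r4c5=2.

Answer: 5 3 1 2 4 6 / 4 6 2 1 3 5 / 2 1 5 3 6 4 / 6 4 3 5 2 1 / 1 2 4 6 5 3 / 3 5 6 4 1 2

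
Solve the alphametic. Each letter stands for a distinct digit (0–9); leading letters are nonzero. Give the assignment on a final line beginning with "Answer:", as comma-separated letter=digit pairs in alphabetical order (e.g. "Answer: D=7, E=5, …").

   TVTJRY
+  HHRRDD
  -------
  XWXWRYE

Step 1. [col 1: Y + D ≡ E (mod 10)] column 1 (Y + D ≡ E (mod 10), carry-in 0) doesn't pin D yet; pick D=2 and continue, so D=2.
Step 2. [col 1: Y + D ≡ E (mod 10)] no forcing yet in column 1 (carry-in 0); E=9 is free and consistent — try it ⇒ E=9.
Step 3. [col 1: Y + D ≡ E (mod 10)] from column 1 (D=2, E=9, carry-in 0, digits 2,9 already taken and all letters distinct): Y must equal 7, so Y=7.
Step 4. [col 2: R + D ≡ Y (mod 10)] column 2 reads R+D+carry(0)=Y with D=2, Y=7; with digits 2,7,9 already taken and all letters distinct, the only value for R is 5. So R=5.
Step 5. [X] adding two 6-digit numbers gives at most 6+1 digits, and here it does — X is that final carry and must be 1. So X=1.
Step 6. [col 3: J + R ≡ R (mod 10)] from column 3 (R=5, carry-in 0, digits 1,2,5,7,9 already taken and all letters distinct): J must equal 0 ⇒ J=0.
Step 7. [col 4: T + R ≡ W (mod 10)] column 4 (T + R ≡ W (mod 10), carry-in 0) doesn't pin T yet; pick T=8 and continue ⇒ T=8.
Step 8. [col 4: T + R ≡ W (mod 10)] from column 4 (T=8, R=5, carry-in 0, digits 0,1,2,5,7,8,9 already taken and all letters distinct): W must equal 3 ⇒ W=3.
Step 9. [col 5: V + H ≡ X (mod 10)] several values work for H in column 5 (V + H ≡ X (mod 10), carry-in 1); try H=4. So H=4.
Step 10. [col 5: V + H ≡ X (mod 10)] column 5 reads V+H+carry(1)=X with H=4, X=1; with digits 0,1,2,3,4,5,7,8,9 already taken and all letters distinct, the only value for V is 6 ⇒ V=6.

Answer: D=2, E=9, H=4, J=0, R=5, T=8, V=6, W=3, X=1, Y=7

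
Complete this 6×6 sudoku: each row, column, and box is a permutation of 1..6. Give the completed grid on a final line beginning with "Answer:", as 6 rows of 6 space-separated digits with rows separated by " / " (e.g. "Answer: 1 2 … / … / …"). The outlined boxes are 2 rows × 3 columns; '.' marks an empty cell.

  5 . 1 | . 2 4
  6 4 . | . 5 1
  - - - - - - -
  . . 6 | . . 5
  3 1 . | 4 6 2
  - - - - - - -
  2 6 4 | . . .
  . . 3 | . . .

Step 1. [r5c4∈{1,3,5}] row 5 places 5 nowhere but r5c4 ⇒ r5c4=5.
Step 2. [r5c5∈{1,3}] 1 has one home in row 5: r5c5, so r5c5=1.
Step 3. [r2c4∈{3}] nothing but 3 survives at r2c4, so r2c4=3.
Step 4. [r6c4∈{2,6}] across row 6, 2 lands solely at r6c4, so r6c4=2.
Step 5. [r1c2∈{3}] nothing but 3 survives at r1c2, so r1c2=3.
Step 6. [r2c3∈{2}] r2c3 has the single candidate 2. So r2c3=2.
Step 7. [r6c2∈{5}] nothing but 5 survives at r6c2, so r6c2=5.
Step 8. [r5c6∈{3}] r5c6 is down to just 3 ⇒ r5c6=3.
Step 9. [r3c5∈{3}] only 3 remains possible at r3c5. So r3c5=3.
Step 10. [r3c4∈{1}] only 1 remains possible at r3c4 ⇒ r3c4=1.
Step 11. [r6c1∈{1}] r6c1 is down to just 1. So r6c1=1.
Step 12. [r6c6∈{6}] r6c6 is down to just 6. So r6c6=6.
Step 13. [r4c3∈{5}] only 5 remains possible at r4c3. So r4c3=5.
Step 14. [r1c4∈{6}] nothing but 6 survives at r1c4 ⇒ r1c4=6.
Step 15. [r6c5∈{4}] only 4 remains possible at r6c5, so r6c5=4.
Step 16. [r3c2∈{2}] nothing but 2 survives at r3c2. So r3c2=2.
Step 17. [r3c1∈{4}] r3c1's peers cover all but 4 ⇒ r3c1=4.

Answer: 5 3 1 6 2 4 / 6 4 2 3 5 1 / 4 2 6 1 3 5 / 3 1 5 4 6 2 / 2 6 4 5 1 3 / 1 5 3 2 4 6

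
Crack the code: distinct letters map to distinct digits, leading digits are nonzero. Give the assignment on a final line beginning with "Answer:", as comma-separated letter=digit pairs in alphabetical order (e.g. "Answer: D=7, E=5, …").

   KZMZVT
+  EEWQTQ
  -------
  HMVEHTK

Step 1. [H] H is the leading digit of a 7-digit sum of two 6-digit numbers; the final carry is exactly 1 ⇒ H=1.
Step 2. [col 1: T + Q ≡ K (mod 10)] no forcing yet in column 1 (carry-in 0); Q=8 is free and consistent — try it ⇒ Q=8.
Step 3. [col 1: T + Q ≡ K (mod 10)] several values work for K in column 1 (T + Q ≡ K (mod 10), carry-in 0); try K=3 ⇒ K=3.
Step 4. [col 1: T + Q ≡ K (mod 10)] column 1 reads T+Q+carry(0)=K with Q=8, K=3; with digits 1,3,8 already taken and all letters distinct, the only value for T is 5 ⇒ T=5.
Step 5. [col 2: V + T ≡ T (mod 10)] column 2 reads V+T+carry(1)=T with T=5; with digits 1,3,5,8 already taken and all letters distinct, the only value for V is 9, so V=9.
Step 6. [col 3: Z + Q ≡ H (mod 10)] column 3 reads Z+Q+carry(1)=H with Q=8, H=1; with digits 1,3,5,8,9 already taken and all letters distinct, the only value for Z is 2. So Z=2.
Step 7. [col 4: M + W ≡ E (mod 10)] no forcing yet in column 4 (carry-in 1); W=6 is free and consistent — try it, so W=6.
Step 8. [col 4: M + W ≡ E (mod 10)] several values work for E in column 4 (M + W ≡ E (mod 10), carry-in 1); try E=7, so E=7.
Step 9. [col 4: M + W ≡ E (mod 10)] from column 4 (W=6, E=7, carry-in 1, digits 1,2,3,5,6,7,8,9 already taken and all letters distinct): M must equal 0 ⇒ M=0.

Answer: E=7, H=1, K=3, M=0, Q=8, T=5, V=9, W=6, Z=2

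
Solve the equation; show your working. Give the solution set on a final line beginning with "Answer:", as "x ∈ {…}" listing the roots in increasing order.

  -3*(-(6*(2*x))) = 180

Step 1. [-3*(-(6*(2*x))) = 180] LHS = -3·(…); ÷-3 both sides, so div: -(6*(2*x)) = -60.
Step 2. [-(6*(2*x)) = -60] LHS negated; negate both sides, so neg: 6*(2*x) = 60.
Step 3. [6*(2*x) = 60] 6 out front; divide by 6, so div: 2*x = 10.
Step 4. [2*x = 10] LHS = 2·(…); ÷2 both sides ⇒ div: x = 5.

Answer: x ∈ {5}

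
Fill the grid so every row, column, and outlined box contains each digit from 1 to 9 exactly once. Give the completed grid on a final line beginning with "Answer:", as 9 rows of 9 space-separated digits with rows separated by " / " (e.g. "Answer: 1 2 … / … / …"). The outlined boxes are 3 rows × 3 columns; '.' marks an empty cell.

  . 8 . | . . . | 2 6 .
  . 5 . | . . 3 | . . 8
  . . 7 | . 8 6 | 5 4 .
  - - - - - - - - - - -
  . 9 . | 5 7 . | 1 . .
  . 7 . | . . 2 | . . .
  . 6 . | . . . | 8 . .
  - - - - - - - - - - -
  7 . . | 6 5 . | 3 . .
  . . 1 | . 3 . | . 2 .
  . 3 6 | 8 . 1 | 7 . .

Step 1. [r2c7∈{9}] nothing but 9 survives at r2c7. So r2c7=9.
Step 2. [r8c2∈{4}] r8c2 is down to just 4, so r8c2=4.
Step 3. [r5c7∈{4,6}] in col 7, 4 fits only at r5c7 ⇒ r5c7=4.
Step 4. [r4c8∈{3}] r4c8 is down to just 3, so r4c8=3.
Step 5. [r3c2∈{1,2}] in col 2, 1 fits only at r3c2. So r3c2=1.
Step 6. [r8c1∈{5,8,9}] row 8 places 8 nowhere but r8c1. So r8c1=8.
Step 7. [r9c1∈{2,5,9}] r9c1 is the only open cell in box 7 admitting 5 ⇒ r9c1=5.
Step 8. [r9c8∈{9}] r9c8 has the single candidate 9. So r9c8=9.
Step 9. [r5c8∈{5}] r5c8's peers cover all but 5. So r5c8=5.
Step 10. [r1c6∈{4,5,7,9}] across row 1, 5 lands solely at r1c6. So r1c6=5.
Step 11. [r4c9∈{2,6}] r4c9 is the only open cell in row 4 admitting 6 ⇒ r4c9=6.
Step 12. [r6c9∈{2,7,9}] 2 has one home in col 9: r6c9, so r6c9=2.
Step 13. [r1c9∈{1,3,7}] across col 9, 7 lands solely at r1c9 ⇒ r1c9=7.
Step 14. [r2c4∈{1,2,4,7}] 7 has one home in row 2: r2c4, so r2c4=7.
Step 15. [r8c4∈{9}] only 9 remains possible at r8c4. So r8c4=9.
Step 16. [r1c5∈{1,4,9}] 9 has one home in box 2: r1c5 ⇒ r1c5=9.
Step 17. [r7c6∈{4}] r7c6 is down to just 4 ⇒ r7c6=4.
Step 18. [r1c4∈{1,4}] r1c4 is the only open cell in row 1 admitting 1. So r1c4=1.
Step 19. [r2c5∈{2,4}] r2c5 is the only open cell in box 2 admitting 4 ⇒ r2c5=4.
Step 20. [r2c3∈{2}] r2c3 is down to just 2 ⇒ r2c3=2.
Step 21. [r6c4∈{3,4}] across col 4, 4 lands solely at r6c4, so r6c4=4.
Step 22. [r6c5∈{1}] r6c5's peers cover all but 1, so r6c5=1.
Step 23. [r6c1∈{3}] r6c1 is down to just 3 ⇒ r6c1=3.
Step 24. [r1c1∈{4}] r1c1 is down to just 4. So r1c1=4.
Step 25. [r4c6∈{8}] r4c6 has the single candidate 8 ⇒ r4c6=8.
Step 26. [r7c8∈{1,8}] across row 7, 8 lands solely at r7c8, so r7c8=8.
Step 27. [r9c9∈{4}] r9c9's peers cover all but 4 ⇒ r9c9=4.
Step 28. [r4c3∈{4}] r4c3 has the single candidate 4 ⇒ r4c3=4.
Step 29. [r7c9∈{1}] r7c9 is down to just 1 ⇒ r7c9=1.
Step 30. [r3c4∈{2}] r3c4 is down to just 2, so r3c4=2.
Step 31. [r9c5∈{2}] r9c5 has the single candidate 2 ⇒ r9c5=2.
Step 32. [r7c3∈{9}] nothing but 9 survives at r7c3 ⇒ r7c3=9.
Step 33. [r6c3∈{5}] r6c3 has the single candidate 5, so r6c3=5.
Step 34. [r3c9∈{3}] r3c9 has the single candidate 3, so r3c9=3.
Step 35. [r5c9∈{9}] r5c9 has the single candidate 9 ⇒ r5c9=9.
Step 36. [r5c1∈{1}] only 1 remains possible at r5c1. So r5c1=1.
Step 37. [r6c8∈{7}] r6c8 has the single candidate 7, so r6c8=7.
Step 38. [r4c1∈{2}] nothing but 2 survives at r4c1, so r4c1=2.
Step 39. [r3c1∈{9}] r3c1 has the single candidate 9, so r3c1=9.
Step 40. [r5c3∈{8}] r5c3 has the single candidate 8. So r5c3=8.
Step 41. [r8c7∈{6}] only 6 remains possible at r8c7 ⇒ r8c7=6.
Step 42. [r1c3∈{3}] nothing but 3 survives at r1c3, so r1c3=3.
Step 43. [r5c5∈{6}] r5c5 is down to just 6. So r5c5=6.
Step 44. [r5c4∈{3}] nothing but 3 survives at r5c4. So r5c4=3.
Step 45. [r8c9∈{5}] r8c9's peers cover all but 5. So r8c9=5.
Step 46. [r2c1∈{6}] r2c1 has the single candidate 6. So r2c1=6.
Step 47. [r7c2∈{2}] nothing but 2 survives at r7c2. So r7c2=2.
Step 48. [r6c6∈{9}] r6c6 has the single candidate 9, so r6c6=9.
Step 49. [r8c6∈{7}] only 7 remains possible at r8c6, so r8c6=7.
Step 50. [r2c8∈{1}] nothing but 1 survives at r2c8 ⇒ r2c8=1.

Answer: 4 8 3 1 9 5 2 6 7 / 6 5 2 7 4 3 9 1 8 / 9 1 7 2 8 6 5 4 3 / 2 9 4 5 7 8 1 3 6 / 1 7 8 3 6 2 4 5 9 / 3 6 5 4 1 9 8 7 2 / 7 2 9 6 5 4 3 8 1 / 8 4 1 9 3 7 6 2 5 / 5 3 6 8 2 1 7 9 4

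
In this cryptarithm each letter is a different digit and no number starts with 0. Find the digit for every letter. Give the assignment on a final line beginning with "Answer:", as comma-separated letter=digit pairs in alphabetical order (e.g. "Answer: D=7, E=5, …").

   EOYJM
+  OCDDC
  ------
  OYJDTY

Step 1. [col 1: M + C ≡ Y (mod 10)] column 1 (M + C ≡ Y (mod 10), carry-in 0) doesn't pin Y yet; pick Y=0 and continue, so Y=0.
Step 2. [col 1: M + C ≡ Y (mod 10)] column 1 (M + C ≡ Y (mod 10), carry-in 0) doesn't pin C yet; pick C=4 and continue ⇒ C=4.
Step 3. [O] adding two 5-digit numbers gives at most 5+1 digits, and here it does — O is that final carry and must be 1. So O=1.
Step 4. [col 1: M + C ≡ Y (mod 10)] column 1: given C=4, Y=0, carry-in 0, and digits 0,1,4 already taken and all letters distinct, M+C≡Y (mod 10) forces M=6 ⇒ M=6.
Step 5. [col 2: J + D ≡ T (mod 10)] several values work for D in column 2 (J + D ≡ T (mod 10), carry-in 1); try D=2 ⇒ D=2.
Step 6. [col 2: J + D ≡ T (mod 10)] in column 2 we have J+D≡T with carry-in 1; given D=2 and digits 0,1,2,4,6 already taken and all letters distinct, that pins J to 5 ⇒ J=5.
Step 7. [col 2: J + D ≡ T (mod 10)] column 2 reads J+D+carry(1)=T with J=5, D=2; with digits 0,1,2,4,5,6 already taken and all letters distinct, the only value for T is 8. So T=8.
Step 8. [col 5: E + O ≡ Y (mod 10)] column 5 reads E+O+carry(0)=Y with O=1, Y=0; with digits 0,1,2,4,5,6,8 already taken and all letters distinct, the only value for E is 9. So E=9.

Answer: C=4, D=2, E=9, J=5, M=6, O=1, T=8, Y=0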